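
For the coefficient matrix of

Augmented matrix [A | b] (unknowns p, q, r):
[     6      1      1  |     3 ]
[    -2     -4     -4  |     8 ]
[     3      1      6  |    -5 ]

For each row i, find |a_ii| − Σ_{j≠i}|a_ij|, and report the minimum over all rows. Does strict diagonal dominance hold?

-2

row 1: |6| − (1+1) = 4
row 2: |-4| − (2+4) = -2
row 3: |6| − (3+1) = 2
minimum over rows = -2 → not strictly diagonally dominant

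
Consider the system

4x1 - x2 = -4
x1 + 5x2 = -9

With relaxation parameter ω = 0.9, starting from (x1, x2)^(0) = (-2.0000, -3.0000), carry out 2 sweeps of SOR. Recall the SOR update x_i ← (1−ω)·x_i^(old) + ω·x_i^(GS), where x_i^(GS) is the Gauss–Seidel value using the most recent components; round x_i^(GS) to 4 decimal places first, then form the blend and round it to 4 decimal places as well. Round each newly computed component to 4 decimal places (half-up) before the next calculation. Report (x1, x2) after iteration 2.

Iteration 1:
  x1: GS value = (-4 - (-1)·-3.0000) / (4) = -1.7500;  x1 ← (1−ω)·-2.0000 + ω·-1.7500 = -1.7750
  x2: GS value = (-9 - (1)·-1.7750) / (5) = -1.4450;  x2 ← (1−ω)·-3.0000 + ω·-1.4450 = -1.6005
Iteration 2:
  x1: GS value = (-4 - (-1)·-1.6005) / (4) = -1.4001;  x1 ← (1−ω)·-1.7750 + ω·-1.4001 = -1.4376
  x2: GS value = (-9 - (1)·-1.4376) / (5) = -1.5125;  x2 ← (1−ω)·-1.6005 + ω·-1.5125 = -1.5213

(-1.4376, -1.5213)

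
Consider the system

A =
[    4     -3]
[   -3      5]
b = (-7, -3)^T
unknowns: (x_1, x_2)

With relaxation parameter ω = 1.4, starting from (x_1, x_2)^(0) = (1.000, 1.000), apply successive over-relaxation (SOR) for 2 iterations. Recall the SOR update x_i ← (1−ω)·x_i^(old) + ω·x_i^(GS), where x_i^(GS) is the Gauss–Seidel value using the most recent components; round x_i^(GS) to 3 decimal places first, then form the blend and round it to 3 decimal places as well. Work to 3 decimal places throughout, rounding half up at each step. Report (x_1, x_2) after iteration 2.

Iteration 1:
  x_1: GS value = (-7 - (-3)·1.000) / (4) = -1.000;  x_1 ← (1−ω)·1.000 + ω·-1.000 = -1.800
  x_2: GS value = (-3 - (-3)·-1.800) / (5) = -1.680;  x_2 ← (1−ω)·1.000 + ω·-1.680 = -2.752
Iteration 2:
  x_1: GS value = (-7 - (-3)·-2.752) / (4) = -3.814;  x_1 ← (1−ω)·-1.800 + ω·-3.814 = -4.620
  x_2: GS value = (-3 - (-3)·-4.620) / (5) = -3.372;  x_2 ← (1−ω)·-2.752 + ω·-3.372 = -3.620

(-4.620, -3.620)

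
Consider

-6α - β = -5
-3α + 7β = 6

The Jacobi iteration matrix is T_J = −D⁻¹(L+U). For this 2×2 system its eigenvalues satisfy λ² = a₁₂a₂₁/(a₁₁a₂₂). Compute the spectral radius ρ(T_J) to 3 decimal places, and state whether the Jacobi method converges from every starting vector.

0.267

a₁₂a₂₁/(a₁₁a₂₂) = (-1)·(-3) / ((-6)·(7)) = -0.071429
ρ = √|-0.071429| = √0.071429 = 0.267
ρ < 1, so Jacobi converges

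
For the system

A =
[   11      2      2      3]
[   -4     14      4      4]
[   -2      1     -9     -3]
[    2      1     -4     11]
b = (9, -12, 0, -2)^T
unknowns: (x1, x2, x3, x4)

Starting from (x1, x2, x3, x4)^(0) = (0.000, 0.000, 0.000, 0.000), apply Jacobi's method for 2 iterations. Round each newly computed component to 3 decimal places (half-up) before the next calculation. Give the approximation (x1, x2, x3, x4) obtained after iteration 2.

(1.024, -0.571, -0.216, -0.253)

Iteration 1:
  x1 = (9 - (2)·0.000 - (2)·0.000 - (3)·0.000) / (11) = 0.818
  x2 = (-12 - (-4)·0.000 - (4)·0.000 - (4)·0.000) / (14) = -0.857
  x3 = (0 - (-2)·0.000 - (1)·0.000 - (-3)·0.000) / (-9) = 0.000
  x4 = (-2 - (2)·0.000 - (1)·0.000 - (-4)·0.000) / (11) = -0.182
Iteration 2:
  x1 = (9 - (2)·-0.857 - (2)·0.000 - (3)·-0.182) / (11) = 1.024
  x2 = (-12 - (-4)·0.818 - (4)·0.000 - (4)·-0.182) / (14) = -0.571
  x3 = (0 - (-2)·0.818 - (1)·-0.857 - (-3)·-0.182) / (-9) = -0.216
  x4 = (-2 - (2)·0.818 - (1)·-0.857 - (-4)·0.000) / (11) = -0.253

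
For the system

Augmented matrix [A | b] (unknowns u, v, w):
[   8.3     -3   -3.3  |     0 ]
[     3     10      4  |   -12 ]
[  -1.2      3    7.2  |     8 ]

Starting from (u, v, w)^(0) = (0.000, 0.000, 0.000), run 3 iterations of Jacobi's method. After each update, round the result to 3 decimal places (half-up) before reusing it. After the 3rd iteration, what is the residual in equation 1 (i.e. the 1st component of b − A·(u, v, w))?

Iteration 1:
  u = (0 - (-3)·0.000 - (-3.3)·0.000) / (8.3) = 0.000
  v = (-12 - (3)·0.000 - (4)·0.000) / (10) = -1.200
  w = (8 - (-1.2)·0.000 - (3)·0.000) / (7.2) = 1.111
Iteration 2:
  u = (0 - (-3)·-1.200 - (-3.3)·1.111) / (8.3) = 0.008
  v = (-12 - (3)·0.000 - (4)·1.111) / (10) = -1.644
  w = (8 - (-1.2)·0.000 - (3)·-1.200) / (7.2) = 1.611
Iteration 3:
  u = (0 - (-3)·-1.644 - (-3.3)·1.611) / (8.3) = 0.046
  v = (-12 - (3)·0.008 - (4)·1.611) / (10) = -1.847
  w = (8 - (-1.2)·0.008 - (3)·-1.644) / (7.2) = 1.797
Residual b − A·x = (0.007, -0.856, 0.658)

0.007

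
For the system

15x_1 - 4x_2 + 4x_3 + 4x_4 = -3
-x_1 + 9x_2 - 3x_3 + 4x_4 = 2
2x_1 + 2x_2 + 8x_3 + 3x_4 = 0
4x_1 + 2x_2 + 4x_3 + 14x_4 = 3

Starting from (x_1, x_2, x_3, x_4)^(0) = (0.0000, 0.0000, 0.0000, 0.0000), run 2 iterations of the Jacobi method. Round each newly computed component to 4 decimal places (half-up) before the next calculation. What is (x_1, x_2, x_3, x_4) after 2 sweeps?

(-0.1979, 0.1048, -0.0859, 0.2397)

Iteration 1:
  x_1 = (-3 - (-4)·0.0000 - (4)·0.0000 - (4)·0.0000) / (15) = -0.2000
  x_2 = (2 - (-1)·0.0000 - (-3)·0.0000 - (4)·0.0000) / (9) = 0.2222
  x_3 = (0 - (2)·0.0000 - (2)·0.0000 - (3)·0.0000) / (8) = 0.0000
  x_4 = (3 - (4)·0.0000 - (2)·0.0000 - (4)·0.0000) / (14) = 0.2143
Iteration 2:
  x_1 = (-3 - (-4)·0.2222 - (4)·0.0000 - (4)·0.2143) / (15) = -0.1979
  x_2 = (2 - (-1)·-0.2000 - (-3)·0.0000 - (4)·0.2143) / (9) = 0.1048
  x_3 = (0 - (2)·-0.2000 - (2)·0.2222 - (3)·0.2143) / (8) = -0.0859
  x_4 = (3 - (4)·-0.2000 - (2)·0.2222 - (4)·0.0000) / (14) = 0.2397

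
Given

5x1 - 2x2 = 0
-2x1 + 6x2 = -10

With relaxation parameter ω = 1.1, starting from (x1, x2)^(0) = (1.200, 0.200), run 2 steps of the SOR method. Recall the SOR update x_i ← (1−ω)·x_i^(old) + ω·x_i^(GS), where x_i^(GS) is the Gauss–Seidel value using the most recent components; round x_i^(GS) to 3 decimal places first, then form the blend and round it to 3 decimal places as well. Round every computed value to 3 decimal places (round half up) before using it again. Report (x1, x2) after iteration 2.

Iteration 1:
  x1: GS value = (0 - (-2)·0.200) / (5) = 0.080;  x1 ← (1−ω)·1.200 + ω·0.080 = -0.032
  x2: GS value = (-10 - (-2)·-0.032) / (6) = -1.677;  x2 ← (1−ω)·0.200 + ω·-1.677 = -1.865
Iteration 2:
  x1: GS value = (0 - (-2)·-1.865) / (5) = -0.746;  x1 ← (1−ω)·-0.032 + ω·-0.746 = -0.817
  x2: GS value = (-10 - (-2)·-0.817) / (6) = -1.939;  x2 ← (1−ω)·-1.865 + ω·-1.939 = -1.946

(-0.817, -1.946)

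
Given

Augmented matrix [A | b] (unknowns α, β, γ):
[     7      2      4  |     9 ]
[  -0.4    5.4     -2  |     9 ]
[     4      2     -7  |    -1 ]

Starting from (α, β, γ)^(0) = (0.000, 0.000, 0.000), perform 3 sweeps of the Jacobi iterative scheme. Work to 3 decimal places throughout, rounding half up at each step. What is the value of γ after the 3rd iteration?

Iteration 1:
  α = (9 - (2)·0.000 - (4)·0.000) / (7) = 1.286
  β = (9 - (-0.4)·0.000 - (-2)·0.000) / (5.4) = 1.667
  γ = (-1 - (4)·0.000 - (2)·0.000) / (-7) = 0.143
Iteration 2:
  α = (9 - (2)·1.667 - (4)·0.143) / (7) = 0.728
  β = (9 - (-0.4)·1.286 - (-2)·0.143) / (5.4) = 1.815
  γ = (-1 - (4)·1.286 - (2)·1.667) / (-7) = 1.354
Iteration 3:
  α = (9 - (2)·1.815 - (4)·1.354) / (7) = -0.007
  β = (9 - (-0.4)·0.728 - (-2)·1.354) / (5.4) = 2.222
  γ = (-1 - (4)·0.728 - (2)·1.815) / (-7) = 1.077

1.077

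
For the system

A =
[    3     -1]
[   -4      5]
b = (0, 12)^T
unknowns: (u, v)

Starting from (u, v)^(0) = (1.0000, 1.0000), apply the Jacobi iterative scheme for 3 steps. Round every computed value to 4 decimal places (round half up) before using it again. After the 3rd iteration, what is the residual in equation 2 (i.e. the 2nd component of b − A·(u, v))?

Iteration 1:
  u = (0 - (-1)·1.0000) / (3) = 0.3333
  v = (12 - (-4)·1.0000) / (5) = 3.2000
Iteration 2:
  u = (0 - (-1)·3.2000) / (3) = 1.0667
  v = (12 - (-4)·0.3333) / (5) = 2.6666
Iteration 3:
  u = (0 - (-1)·2.6666) / (3) = 0.8889
  v = (12 - (-4)·1.0667) / (5) = 3.2534
Residual b − A·x = (0.5867, -0.7114)

-0.7114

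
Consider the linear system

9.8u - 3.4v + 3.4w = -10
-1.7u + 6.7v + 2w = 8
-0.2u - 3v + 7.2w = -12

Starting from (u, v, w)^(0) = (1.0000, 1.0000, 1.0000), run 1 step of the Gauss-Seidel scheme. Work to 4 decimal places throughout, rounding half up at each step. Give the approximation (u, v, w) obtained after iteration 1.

Iteration 1:
  u = (-10 - (-3.4)·1.0000 - (3.4)·1.0000) / (9.8) = -1.0204
  v = (8 - (-1.7)·-1.0204 - (2)·1.0000) / (6.7) = 0.6366
  w = (-12 - (-0.2)·-1.0204 - (-3)·0.6366) / (7.2) = -1.4298

(-1.0204, 0.6366, -1.4298)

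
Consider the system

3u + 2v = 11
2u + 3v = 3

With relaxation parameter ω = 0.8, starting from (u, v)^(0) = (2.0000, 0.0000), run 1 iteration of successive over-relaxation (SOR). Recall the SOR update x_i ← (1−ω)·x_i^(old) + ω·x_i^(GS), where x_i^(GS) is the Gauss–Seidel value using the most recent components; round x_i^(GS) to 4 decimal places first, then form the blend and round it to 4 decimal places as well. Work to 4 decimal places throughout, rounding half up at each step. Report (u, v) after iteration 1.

(3.3334, -0.9778)

Iteration 1:
  u: GS value = (11 - (2)·0.0000) / (3) = 3.6667;  u ← (1−ω)·2.0000 + ω·3.6667 = 3.3334
  v: GS value = (3 - (2)·3.3334) / (3) = -1.2223;  v ← (1−ω)·0.0000 + ω·-1.2223 = -0.9778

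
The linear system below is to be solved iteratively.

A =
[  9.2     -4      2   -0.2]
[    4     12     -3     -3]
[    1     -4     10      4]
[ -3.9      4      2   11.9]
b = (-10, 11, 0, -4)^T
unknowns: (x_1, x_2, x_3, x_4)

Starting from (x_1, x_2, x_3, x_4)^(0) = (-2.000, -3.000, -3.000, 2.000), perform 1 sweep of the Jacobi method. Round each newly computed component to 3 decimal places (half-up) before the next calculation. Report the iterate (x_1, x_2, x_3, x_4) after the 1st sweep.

Iteration 1:
  x_1 = (-10 - (-4)·-3.000 - (2)·-3.000 - (-0.2)·2.000) / (9.2) = -1.696
  x_2 = (11 - (4)·-2.000 - (-3)·-3.000 - (-3)·2.000) / (12) = 1.333
  x_3 = (0 - (1)·-2.000 - (-4)·-3.000 - (4)·2.000) / (10) = -1.800
  x_4 = (-4 - (-3.9)·-2.000 - (4)·-3.000 - (2)·-3.000) / (11.9) = 0.521

(-1.696, 1.333, -1.800, 0.521)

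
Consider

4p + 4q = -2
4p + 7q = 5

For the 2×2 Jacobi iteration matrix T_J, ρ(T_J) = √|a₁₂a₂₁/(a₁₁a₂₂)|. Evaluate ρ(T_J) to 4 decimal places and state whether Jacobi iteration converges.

0.7559

a₁₂a₂₁/(a₁₁a₂₂) = (4)·(4) / ((4)·(7)) = 0.571429
ρ = √|0.571429| = √0.571429 = 0.7559
ρ < 1, so Jacobi converges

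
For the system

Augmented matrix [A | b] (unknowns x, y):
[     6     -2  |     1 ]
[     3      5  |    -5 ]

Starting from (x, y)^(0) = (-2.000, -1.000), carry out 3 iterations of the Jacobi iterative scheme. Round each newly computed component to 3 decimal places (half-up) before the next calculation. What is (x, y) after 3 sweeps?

(-0.133, -1.140)

Iteration 1:
  x = (1 - (-2)·-1.000) / (6) = -0.167
  y = (-5 - (3)·-2.000) / (5) = 0.200
Iteration 2:
  x = (1 - (-2)·0.200) / (6) = 0.233
  y = (-5 - (3)·-0.167) / (5) = -0.900
Iteration 3:
  x = (1 - (-2)·-0.900) / (6) = -0.133
  y = (-5 - (3)·0.233) / (5) = -1.140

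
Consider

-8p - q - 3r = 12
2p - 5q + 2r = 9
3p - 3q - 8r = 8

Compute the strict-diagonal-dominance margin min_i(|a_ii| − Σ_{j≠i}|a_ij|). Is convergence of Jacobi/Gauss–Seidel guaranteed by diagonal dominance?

1

row 1: |-8| − (1+3) = 4
row 2: |-5| − (2+2) = 1
row 3: |-8| − (3+3) = 2
minimum over rows = 1 → strictly diagonally dominant (convergence guaranteed)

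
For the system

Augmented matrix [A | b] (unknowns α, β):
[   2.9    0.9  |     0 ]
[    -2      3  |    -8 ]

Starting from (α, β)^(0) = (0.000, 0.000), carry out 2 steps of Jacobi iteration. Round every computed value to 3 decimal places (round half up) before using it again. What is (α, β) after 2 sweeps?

Iteration 1:
  α = (0 - (0.9)·0.000) / (2.9) = 0.000
  β = (-8 - (-2)·0.000) / (3) = -2.667
Iteration 2:
  α = (0 - (0.9)·-2.667) / (2.9) = 0.828
  β = (-8 - (-2)·0.000) / (3) = -2.667

(0.828, -2.667)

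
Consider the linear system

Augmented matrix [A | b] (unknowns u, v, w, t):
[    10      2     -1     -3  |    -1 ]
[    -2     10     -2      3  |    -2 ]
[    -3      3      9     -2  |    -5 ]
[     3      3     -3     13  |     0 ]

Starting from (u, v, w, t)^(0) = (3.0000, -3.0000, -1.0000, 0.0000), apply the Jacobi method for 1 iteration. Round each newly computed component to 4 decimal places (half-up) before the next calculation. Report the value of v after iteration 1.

Iteration 1:
  u = (-1 - (2)·-3.0000 - (-1)·-1.0000 - (-3)·0.0000) / (10) = 0.4000
  v = (-2 - (-2)·3.0000 - (-2)·-1.0000 - (3)·0.0000) / (10) = 0.2000
  w = (-5 - (-3)·3.0000 - (3)·-3.0000 - (-2)·0.0000) / (9) = 1.4444
  t = (0 - (3)·3.0000 - (3)·-3.0000 - (-3)·-1.0000) / (13) = -0.2308

0.2000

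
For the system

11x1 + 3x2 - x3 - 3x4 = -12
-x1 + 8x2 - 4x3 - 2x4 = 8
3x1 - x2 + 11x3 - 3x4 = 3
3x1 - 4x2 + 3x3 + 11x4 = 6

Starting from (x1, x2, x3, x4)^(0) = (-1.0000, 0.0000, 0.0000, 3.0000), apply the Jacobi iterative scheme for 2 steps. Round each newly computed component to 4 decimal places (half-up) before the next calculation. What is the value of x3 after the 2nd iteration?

0.7180

Iteration 1:
  x1 = (-12 - (3)·0.0000 - (-1)·0.0000 - (-3)·3.0000) / (11) = -0.2727
  x2 = (8 - (-1)·-1.0000 - (-4)·0.0000 - (-2)·3.0000) / (8) = 1.6250
  x3 = (3 - (3)·-1.0000 - (-1)·0.0000 - (-3)·3.0000) / (11) = 1.3636
  x4 = (6 - (3)·-1.0000 - (-4)·0.0000 - (3)·0.0000) / (11) = 0.8182
Iteration 2:
  x1 = (-12 - (3)·1.6250 - (-1)·1.3636 - (-3)·0.8182) / (11) = -1.1870
  x2 = (8 - (-1)·-0.2727 - (-4)·1.3636 - (-2)·0.8182) / (8) = 1.8523
  x3 = (3 - (3)·-0.2727 - (-1)·1.6250 - (-3)·0.8182) / (11) = 0.7180
  x4 = (6 - (3)·-0.2727 - (-4)·1.6250 - (3)·1.3636) / (11) = 0.8388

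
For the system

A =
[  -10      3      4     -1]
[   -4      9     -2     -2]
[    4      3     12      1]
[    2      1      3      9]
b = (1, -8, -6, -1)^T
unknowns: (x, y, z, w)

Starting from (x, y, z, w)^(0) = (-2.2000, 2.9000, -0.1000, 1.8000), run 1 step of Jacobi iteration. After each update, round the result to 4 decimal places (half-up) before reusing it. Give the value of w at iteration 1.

0.0889

Iteration 1:
  x = (1 - (3)·2.9000 - (4)·-0.1000 - (-1)·1.8000) / (-10) = 0.5500
  y = (-8 - (-4)·-2.2000 - (-2)·-0.1000 - (-2)·1.8000) / (9) = -1.4889
  z = (-6 - (4)·-2.2000 - (3)·2.9000 - (1)·1.8000) / (12) = -0.6417
  w = (-1 - (2)·-2.2000 - (1)·2.9000 - (3)·-0.1000) / (9) = 0.0889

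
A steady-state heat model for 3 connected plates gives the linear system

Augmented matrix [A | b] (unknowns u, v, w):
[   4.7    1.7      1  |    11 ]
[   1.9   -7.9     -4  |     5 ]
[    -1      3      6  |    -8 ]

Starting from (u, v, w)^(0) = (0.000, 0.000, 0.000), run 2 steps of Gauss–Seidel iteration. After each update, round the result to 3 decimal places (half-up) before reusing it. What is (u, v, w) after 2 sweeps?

(2.559, 0.442, -1.128)

Iteration 1:
  u = (11 - (1.7)·0.000 - (1)·0.000) / (4.7) = 2.340
  v = (5 - (1.9)·2.340 - (-4)·0.000) / (-7.9) = -0.070
  w = (-8 - (-1)·2.340 - (3)·-0.070) / (6) = -0.908
Iteration 2:
  u = (11 - (1.7)·-0.070 - (1)·-0.908) / (4.7) = 2.559
  v = (5 - (1.9)·2.559 - (-4)·-0.908) / (-7.9) = 0.442
  w = (-8 - (-1)·2.559 - (3)·0.442) / (6) = -1.128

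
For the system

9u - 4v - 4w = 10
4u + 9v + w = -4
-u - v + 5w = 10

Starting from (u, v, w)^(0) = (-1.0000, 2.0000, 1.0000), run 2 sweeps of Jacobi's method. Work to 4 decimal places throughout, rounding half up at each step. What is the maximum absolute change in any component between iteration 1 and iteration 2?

Iteration 1:
  u = (10 - (-4)·2.0000 - (-4)·1.0000) / (9) = 2.4444
  v = (-4 - (4)·-1.0000 - (1)·1.0000) / (9) = -0.1111
  w = (10 - (-1)·-1.0000 - (-1)·2.0000) / (5) = 2.2000
Iteration 2:
  u = (10 - (-4)·-0.1111 - (-4)·2.2000) / (9) = 2.0395
  v = (-4 - (4)·2.4444 - (1)·2.2000) / (9) = -1.7753
  w = (10 - (-1)·2.4444 - (-1)·-0.1111) / (5) = 2.4667
Change: (-0.4049, -1.6642, 0.2667) → max |·| = 1.6642

1.6642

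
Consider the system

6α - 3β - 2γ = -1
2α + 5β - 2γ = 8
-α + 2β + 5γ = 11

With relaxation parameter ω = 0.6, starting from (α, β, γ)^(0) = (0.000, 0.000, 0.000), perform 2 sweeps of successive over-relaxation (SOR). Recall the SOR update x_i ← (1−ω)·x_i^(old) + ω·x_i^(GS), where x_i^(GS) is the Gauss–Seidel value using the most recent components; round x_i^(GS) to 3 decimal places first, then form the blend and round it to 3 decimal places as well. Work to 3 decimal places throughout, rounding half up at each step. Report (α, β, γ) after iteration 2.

(0.370, 1.522, 1.428)

Iteration 1:
  α: GS value = (-1 - (-3)·0.000 - (-2)·0.000) / (6) = -0.167;  α ← (1−ω)·0.000 + ω·-0.167 = -0.100
  β: GS value = (8 - (2)·-0.100 - (-2)·0.000) / (5) = 1.640;  β ← (1−ω)·0.000 + ω·1.640 = 0.984
  γ: GS value = (11 - (-1)·-0.100 - (2)·0.984) / (5) = 1.786;  γ ← (1−ω)·0.000 + ω·1.786 = 1.072
Iteration 2:
  α: GS value = (-1 - (-3)·0.984 - (-2)·1.072) / (6) = 0.683;  α ← (1−ω)·-0.100 + ω·0.683 = 0.370
  β: GS value = (8 - (2)·0.370 - (-2)·1.072) / (5) = 1.881;  β ← (1−ω)·0.984 + ω·1.881 = 1.522
  γ: GS value = (11 - (-1)·0.370 - (2)·1.522) / (5) = 1.665;  γ ← (1−ω)·1.072 + ω·1.665 = 1.428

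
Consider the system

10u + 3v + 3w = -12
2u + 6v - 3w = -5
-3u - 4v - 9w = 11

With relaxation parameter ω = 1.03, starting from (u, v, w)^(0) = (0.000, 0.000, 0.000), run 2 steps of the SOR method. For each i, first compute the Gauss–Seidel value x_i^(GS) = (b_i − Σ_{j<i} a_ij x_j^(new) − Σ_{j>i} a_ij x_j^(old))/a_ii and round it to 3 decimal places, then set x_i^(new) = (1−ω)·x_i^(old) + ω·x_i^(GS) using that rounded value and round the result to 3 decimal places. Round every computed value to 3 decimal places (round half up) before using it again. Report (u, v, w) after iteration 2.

Iteration 1:
  u: GS value = (-12 - (3)·0.000 - (3)·0.000) / (10) = -1.200;  u ← (1−ω)·0.000 + ω·-1.200 = -1.236
  v: GS value = (-5 - (2)·-1.236 - (-3)·0.000) / (6) = -0.421;  v ← (1−ω)·0.000 + ω·-0.421 = -0.434
  w: GS value = (11 - (-3)·-1.236 - (-4)·-0.434) / (-9) = -0.617;  w ← (1−ω)·0.000 + ω·-0.617 = -0.636
Iteration 2:
  u: GS value = (-12 - (3)·-0.434 - (3)·-0.636) / (10) = -0.879;  u ← (1−ω)·-1.236 + ω·-0.879 = -0.868
  v: GS value = (-5 - (2)·-0.868 - (-3)·-0.636) / (6) = -0.862;  v ← (1−ω)·-0.434 + ω·-0.862 = -0.875
  w: GS value = (11 - (-3)·-0.868 - (-4)·-0.875) / (-9) = -0.544;  w ← (1−ω)·-0.636 + ω·-0.544 = -0.541

(-0.868, -0.875, -0.541)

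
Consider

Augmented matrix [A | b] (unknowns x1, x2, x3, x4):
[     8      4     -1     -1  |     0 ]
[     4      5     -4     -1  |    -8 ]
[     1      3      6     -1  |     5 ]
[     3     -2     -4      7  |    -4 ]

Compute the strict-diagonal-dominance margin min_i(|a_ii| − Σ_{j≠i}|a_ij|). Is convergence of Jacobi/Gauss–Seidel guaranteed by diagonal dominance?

-4

row 1: |8| − (4+1+1) = 2
row 2: |5| − (4+4+1) = -4
row 3: |6| − (1+3+1) = 1
row 4: |7| − (3+2+4) = -2
minimum over rows = -4 → not strictly diagonally dominant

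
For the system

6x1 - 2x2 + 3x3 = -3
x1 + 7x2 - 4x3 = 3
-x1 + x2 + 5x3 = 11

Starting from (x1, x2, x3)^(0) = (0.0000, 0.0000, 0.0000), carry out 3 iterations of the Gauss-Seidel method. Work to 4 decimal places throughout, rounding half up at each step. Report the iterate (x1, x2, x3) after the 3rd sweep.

Iteration 1:
  x1 = (-3 - (-2)·0.0000 - (3)·0.0000) / (6) = -0.5000
  x2 = (3 - (1)·-0.5000 - (-4)·0.0000) / (7) = 0.5000
  x3 = (11 - (-1)·-0.5000 - (1)·0.5000) / (5) = 2.0000
Iteration 2:
  x1 = (-3 - (-2)·0.5000 - (3)·2.0000) / (6) = -1.3333
  x2 = (3 - (1)·-1.3333 - (-4)·2.0000) / (7) = 1.7619
  x3 = (11 - (-1)·-1.3333 - (1)·1.7619) / (5) = 1.5810
Iteration 3:
  x1 = (-3 - (-2)·1.7619 - (3)·1.5810) / (6) = -0.7032
  x2 = (3 - (1)·-0.7032 - (-4)·1.5810) / (7) = 1.4325
  x3 = (11 - (-1)·-0.7032 - (1)·1.4325) / (5) = 1.7729

(-0.7032, 1.4325, 1.7729)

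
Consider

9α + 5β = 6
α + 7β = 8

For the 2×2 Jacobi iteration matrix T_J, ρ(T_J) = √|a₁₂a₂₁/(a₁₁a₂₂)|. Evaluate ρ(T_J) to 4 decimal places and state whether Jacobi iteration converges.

0.2817

a₁₂a₂₁/(a₁₁a₂₂) = (5)·(1) / ((9)·(7)) = 0.079365
ρ = √|0.079365| = √0.079365 = 0.2817
ρ < 1, so Jacobi converges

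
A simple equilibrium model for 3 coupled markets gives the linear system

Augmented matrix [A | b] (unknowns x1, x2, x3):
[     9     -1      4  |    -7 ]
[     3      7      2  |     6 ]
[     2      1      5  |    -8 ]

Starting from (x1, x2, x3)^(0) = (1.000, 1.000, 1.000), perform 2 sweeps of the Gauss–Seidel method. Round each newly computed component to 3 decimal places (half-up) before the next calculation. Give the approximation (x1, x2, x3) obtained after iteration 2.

Iteration 1:
  x1 = (-7 - (-1)·1.000 - (4)·1.000) / (9) = -1.111
  x2 = (6 - (3)·-1.111 - (2)·1.000) / (7) = 1.048
  x3 = (-8 - (2)·-1.111 - (1)·1.048) / (5) = -1.365
Iteration 2:
  x1 = (-7 - (-1)·1.048 - (4)·-1.365) / (9) = -0.055
  x2 = (6 - (3)·-0.055 - (2)·-1.365) / (7) = 1.271
  x3 = (-8 - (2)·-0.055 - (1)·1.271) / (5) = -1.832

(-0.055, 1.271, -1.832)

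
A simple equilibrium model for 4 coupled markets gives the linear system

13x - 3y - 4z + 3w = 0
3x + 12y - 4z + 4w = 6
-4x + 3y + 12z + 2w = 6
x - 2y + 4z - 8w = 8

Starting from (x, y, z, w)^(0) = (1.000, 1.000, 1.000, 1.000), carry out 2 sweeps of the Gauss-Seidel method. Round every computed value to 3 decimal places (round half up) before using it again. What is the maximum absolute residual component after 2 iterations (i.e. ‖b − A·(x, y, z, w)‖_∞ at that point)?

2.049

Iteration 1:
  x = (0 - (-3)·1.000 - (-4)·1.000 - (3)·1.000) / (13) = 0.308
  y = (6 - (3)·0.308 - (-4)·1.000 - (4)·1.000) / (12) = 0.423
  z = (6 - (-4)·0.308 - (3)·0.423 - (2)·1.000) / (12) = 0.330
  w = (8 - (1)·0.308 - (-2)·0.423 - (4)·0.330) / (-8) = -0.902
Iteration 2:
  x = (0 - (-3)·0.423 - (-4)·0.330 - (3)·-0.902) / (13) = 0.407
  y = (6 - (3)·0.407 - (-4)·0.330 - (4)·-0.902) / (12) = 0.809
  z = (6 - (-4)·0.407 - (3)·0.809 - (2)·-0.902) / (12) = 0.584
  w = (8 - (1)·0.407 - (-2)·0.809 - (4)·0.584) / (-8) = -0.859
Residual b − A·x = (2.049, 0.843, -0.089, 0.003); ∞-norm = 2.049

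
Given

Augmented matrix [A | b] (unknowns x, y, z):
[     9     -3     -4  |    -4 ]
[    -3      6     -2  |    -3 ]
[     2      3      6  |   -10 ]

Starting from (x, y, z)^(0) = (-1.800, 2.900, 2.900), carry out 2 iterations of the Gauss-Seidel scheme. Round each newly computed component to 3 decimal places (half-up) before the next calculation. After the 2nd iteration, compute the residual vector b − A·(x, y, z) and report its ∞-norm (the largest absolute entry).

5.583

Iteration 1:
  x = (-4 - (-3)·2.900 - (-4)·2.900) / (9) = 1.811
  y = (-3 - (-3)·1.811 - (-2)·2.900) / (6) = 1.372
  z = (-10 - (2)·1.811 - (3)·1.372) / (6) = -2.956
Iteration 2:
  x = (-4 - (-3)·1.372 - (-4)·-2.956) / (9) = -1.301
  y = (-3 - (-3)·-1.301 - (-2)·-2.956) / (6) = -2.136
  z = (-10 - (2)·-1.301 - (3)·-2.136) / (6) = -0.165
Residual b − A·x = (0.641, 5.583, 0.000); ∞-norm = 5.583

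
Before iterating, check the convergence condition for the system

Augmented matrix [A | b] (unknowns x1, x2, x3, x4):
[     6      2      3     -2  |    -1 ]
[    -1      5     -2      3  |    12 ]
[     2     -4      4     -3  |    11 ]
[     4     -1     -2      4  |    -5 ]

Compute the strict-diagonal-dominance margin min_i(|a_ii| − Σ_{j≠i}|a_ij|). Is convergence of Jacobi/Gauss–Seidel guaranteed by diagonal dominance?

row 1: |6| − (2+3+2) = -1
row 2: |5| − (1+2+3) = -1
row 3: |4| − (2+4+3) = -5
row 4: |4| − (4+1+2) = -3
minimum over rows = -5 → not strictly diagonally dominant

-5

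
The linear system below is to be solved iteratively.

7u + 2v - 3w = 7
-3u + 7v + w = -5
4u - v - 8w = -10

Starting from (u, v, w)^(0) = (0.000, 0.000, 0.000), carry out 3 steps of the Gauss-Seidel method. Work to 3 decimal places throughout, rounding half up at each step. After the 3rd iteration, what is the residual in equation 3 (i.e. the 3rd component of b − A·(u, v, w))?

0.002

Iteration 1:
  u = (7 - (2)·0.000 - (-3)·0.000) / (7) = 1.000
  v = (-5 - (-3)·1.000 - (1)·0.000) / (7) = -0.286
  w = (-10 - (4)·1.000 - (-1)·-0.286) / (-8) = 1.786
Iteration 2:
  u = (7 - (2)·-0.286 - (-3)·1.786) / (7) = 1.847
  v = (-5 - (-3)·1.847 - (1)·1.786) / (7) = -0.178
  w = (-10 - (4)·1.847 - (-1)·-0.178) / (-8) = 2.196
Iteration 3:
  u = (7 - (2)·-0.178 - (-3)·2.196) / (7) = 1.992
  v = (-5 - (-3)·1.992 - (1)·2.196) / (7) = -0.174
  w = (-10 - (4)·1.992 - (-1)·-0.174) / (-8) = 2.268
Residual b − A·x = (0.208, -0.074, 0.002)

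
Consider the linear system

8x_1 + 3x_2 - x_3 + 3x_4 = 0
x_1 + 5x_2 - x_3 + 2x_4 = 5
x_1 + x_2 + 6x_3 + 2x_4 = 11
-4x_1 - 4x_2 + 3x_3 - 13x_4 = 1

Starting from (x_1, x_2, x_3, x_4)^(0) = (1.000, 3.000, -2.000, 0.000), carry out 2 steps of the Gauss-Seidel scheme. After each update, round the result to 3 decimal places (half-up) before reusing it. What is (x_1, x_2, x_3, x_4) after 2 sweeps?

Iteration 1:
  x_1 = (0 - (3)·3.000 - (-1)·-2.000 - (3)·0.000) / (8) = -1.375
  x_2 = (5 - (1)·-1.375 - (-1)·-2.000 - (2)·0.000) / (5) = 0.875
  x_3 = (11 - (1)·-1.375 - (1)·0.875 - (2)·0.000) / (6) = 1.917
  x_4 = (1 - (-4)·-1.375 - (-4)·0.875 - (3)·1.917) / (-13) = 0.519
Iteration 2:
  x_1 = (0 - (3)·0.875 - (-1)·1.917 - (3)·0.519) / (8) = -0.283
  x_2 = (5 - (1)·-0.283 - (-1)·1.917 - (2)·0.519) / (5) = 1.232
  x_3 = (11 - (1)·-0.283 - (1)·1.232 - (2)·0.519) / (6) = 1.502
  x_4 = (1 - (-4)·-0.283 - (-4)·1.232 - (3)·1.502) / (-13) = -0.022

(-0.283, 1.232, 1.502, -0.022)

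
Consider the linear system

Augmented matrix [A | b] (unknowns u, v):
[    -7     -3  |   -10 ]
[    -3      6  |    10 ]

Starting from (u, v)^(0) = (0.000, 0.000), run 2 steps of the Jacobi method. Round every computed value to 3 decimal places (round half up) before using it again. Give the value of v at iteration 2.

Iteration 1:
  u = (-10 - (-3)·0.000) / (-7) = 1.429
  v = (10 - (-3)·0.000) / (6) = 1.667
Iteration 2:
  u = (-10 - (-3)·1.667) / (-7) = 0.714
  v = (10 - (-3)·1.429) / (6) = 2.381

2.381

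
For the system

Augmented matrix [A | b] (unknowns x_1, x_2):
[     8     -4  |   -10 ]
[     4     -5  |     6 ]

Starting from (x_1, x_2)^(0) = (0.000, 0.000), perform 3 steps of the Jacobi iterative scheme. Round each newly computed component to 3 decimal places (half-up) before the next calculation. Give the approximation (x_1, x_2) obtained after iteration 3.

(-2.350, -2.680)

Iteration 1:
  x_1 = (-10 - (-4)·0.000) / (8) = -1.250
  x_2 = (6 - (4)·0.000) / (-5) = -1.200
Iteration 2:
  x_1 = (-10 - (-4)·-1.200) / (8) = -1.850
  x_2 = (6 - (4)·-1.250) / (-5) = -2.200
Iteration 3:
  x_1 = (-10 - (-4)·-2.200) / (8) = -2.350
  x_2 = (6 - (4)·-1.850) / (-5) = -2.680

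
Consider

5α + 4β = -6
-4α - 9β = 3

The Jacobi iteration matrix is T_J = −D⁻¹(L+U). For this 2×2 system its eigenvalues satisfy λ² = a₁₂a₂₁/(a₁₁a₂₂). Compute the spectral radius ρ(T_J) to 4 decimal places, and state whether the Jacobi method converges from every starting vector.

a₁₂a₂₁/(a₁₁a₂₂) = (4)·(-4) / ((5)·(-9)) = 0.355556
ρ = √|0.355556| = √0.355556 = 0.5963
ρ < 1, so Jacobi converges

0.5963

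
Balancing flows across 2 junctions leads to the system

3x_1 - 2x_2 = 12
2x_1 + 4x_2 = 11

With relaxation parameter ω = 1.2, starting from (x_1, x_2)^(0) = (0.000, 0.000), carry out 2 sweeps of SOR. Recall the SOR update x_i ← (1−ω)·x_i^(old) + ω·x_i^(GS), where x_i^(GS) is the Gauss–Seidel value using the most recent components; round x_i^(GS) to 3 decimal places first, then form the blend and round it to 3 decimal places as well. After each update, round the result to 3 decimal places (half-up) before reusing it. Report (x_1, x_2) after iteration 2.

(4.176, 0.710)

Iteration 1:
  x_1: GS value = (12 - (-2)·0.000) / (3) = 4.000;  x_1 ← (1−ω)·0.000 + ω·4.000 = 4.800
  x_2: GS value = (11 - (2)·4.800) / (4) = 0.350;  x_2 ← (1−ω)·0.000 + ω·0.350 = 0.420
Iteration 2:
  x_1: GS value = (12 - (-2)·0.420) / (3) = 4.280;  x_1 ← (1−ω)·4.800 + ω·4.280 = 4.176
  x_2: GS value = (11 - (2)·4.176) / (4) = 0.662;  x_2 ← (1−ω)·0.420 + ω·0.662 = 0.710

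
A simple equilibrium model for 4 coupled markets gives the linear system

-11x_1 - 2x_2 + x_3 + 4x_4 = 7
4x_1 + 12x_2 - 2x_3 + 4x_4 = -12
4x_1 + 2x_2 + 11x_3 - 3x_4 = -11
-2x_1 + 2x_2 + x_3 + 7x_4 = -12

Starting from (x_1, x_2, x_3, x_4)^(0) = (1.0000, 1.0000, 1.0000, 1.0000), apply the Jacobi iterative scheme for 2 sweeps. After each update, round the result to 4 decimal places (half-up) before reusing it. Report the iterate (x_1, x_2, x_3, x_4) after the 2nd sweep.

Iteration 1:
  x_1 = (7 - (-2)·1.0000 - (1)·1.0000 - (4)·1.0000) / (-11) = -0.3636
  x_2 = (-12 - (4)·1.0000 - (-2)·1.0000 - (4)·1.0000) / (12) = -1.5000
  x_3 = (-11 - (4)·1.0000 - (2)·1.0000 - (-3)·1.0000) / (11) = -1.2727
  x_4 = (-12 - (-2)·1.0000 - (2)·1.0000 - (1)·1.0000) / (7) = -1.8571
Iteration 2:
  x_1 = (7 - (-2)·-1.5000 - (1)·-1.2727 - (4)·-1.8571) / (-11) = -1.1546
  x_2 = (-12 - (4)·-0.3636 - (-2)·-1.2727 - (4)·-1.8571) / (12) = -0.4719
  x_3 = (-11 - (4)·-0.3636 - (2)·-1.5000 - (-3)·-1.8571) / (11) = -1.1015
  x_4 = (-12 - (-2)·-0.3636 - (2)·-1.5000 - (1)·-1.2727) / (7) = -1.2078

(-1.1546, -0.4719, -1.1015, -1.2078)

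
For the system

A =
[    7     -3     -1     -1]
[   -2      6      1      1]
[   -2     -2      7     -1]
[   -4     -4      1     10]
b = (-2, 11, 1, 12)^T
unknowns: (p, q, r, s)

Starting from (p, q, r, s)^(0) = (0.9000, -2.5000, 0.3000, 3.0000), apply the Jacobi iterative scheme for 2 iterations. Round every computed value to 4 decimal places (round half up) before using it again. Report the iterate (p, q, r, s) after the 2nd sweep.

Iteration 1:
  p = (-2 - (-3)·-2.5000 - (-1)·0.3000 - (-1)·3.0000) / (7) = -0.8857
  q = (11 - (-2)·0.9000 - (1)·0.3000 - (1)·3.0000) / (6) = 1.5833
  r = (1 - (-2)·0.9000 - (-2)·-2.5000 - (-1)·3.0000) / (7) = 0.1143
  s = (12 - (-4)·0.9000 - (-4)·-2.5000 - (1)·0.3000) / (10) = 0.5300
Iteration 2:
  p = (-2 - (-3)·1.5833 - (-1)·0.1143 - (-1)·0.5300) / (7) = 0.4849
  q = (11 - (-2)·-0.8857 - (1)·0.1143 - (1)·0.5300) / (6) = 1.4307
  r = (1 - (-2)·-0.8857 - (-2)·1.5833 - (-1)·0.5300) / (7) = 0.4179
  s = (12 - (-4)·-0.8857 - (-4)·1.5833 - (1)·0.1143) / (10) = 1.4676

(0.4849, 1.4307, 0.4179, 1.4676)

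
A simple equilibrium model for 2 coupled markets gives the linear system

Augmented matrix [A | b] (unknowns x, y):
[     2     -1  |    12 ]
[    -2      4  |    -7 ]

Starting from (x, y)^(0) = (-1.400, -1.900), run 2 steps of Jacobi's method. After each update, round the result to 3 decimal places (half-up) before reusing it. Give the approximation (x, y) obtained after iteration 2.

Iteration 1:
  x = (12 - (-1)·-1.900) / (2) = 5.050
  y = (-7 - (-2)·-1.400) / (4) = -2.450
Iteration 2:
  x = (12 - (-1)·-2.450) / (2) = 4.775
  y = (-7 - (-2)·5.050) / (4) = 0.775

(4.775, 0.775)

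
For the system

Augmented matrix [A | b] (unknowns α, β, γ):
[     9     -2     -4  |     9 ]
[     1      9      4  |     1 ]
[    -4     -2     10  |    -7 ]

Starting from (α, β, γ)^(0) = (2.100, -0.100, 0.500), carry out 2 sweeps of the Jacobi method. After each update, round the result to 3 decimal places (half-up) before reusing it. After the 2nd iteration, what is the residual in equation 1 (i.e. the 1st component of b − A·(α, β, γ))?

-1.101

Iteration 1:
  α = (9 - (-2)·-0.100 - (-4)·0.500) / (9) = 1.200
  β = (1 - (1)·2.100 - (4)·0.500) / (9) = -0.344
  γ = (-7 - (-4)·2.100 - (-2)·-0.100) / (10) = 0.120
Iteration 2:
  α = (9 - (-2)·-0.344 - (-4)·0.120) / (9) = 0.977
  β = (1 - (1)·1.200 - (4)·0.120) / (9) = -0.076
  γ = (-7 - (-4)·1.200 - (-2)·-0.344) / (10) = -0.289
Residual b − A·x = (-1.101, 1.863, -0.354)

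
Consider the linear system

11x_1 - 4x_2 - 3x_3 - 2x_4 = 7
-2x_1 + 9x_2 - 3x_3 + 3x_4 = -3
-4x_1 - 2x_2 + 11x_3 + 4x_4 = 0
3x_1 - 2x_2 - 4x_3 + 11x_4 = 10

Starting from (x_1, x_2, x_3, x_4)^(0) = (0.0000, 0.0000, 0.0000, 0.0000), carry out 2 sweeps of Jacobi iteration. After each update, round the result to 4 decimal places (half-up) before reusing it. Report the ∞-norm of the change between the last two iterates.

0.2342

Iteration 1:
  x_1 = (7 - (-4)·0.0000 - (-3)·0.0000 - (-2)·0.0000) / (11) = 0.6364
  x_2 = (-3 - (-2)·0.0000 - (-3)·0.0000 - (3)·0.0000) / (9) = -0.3333
  x_3 = (0 - (-4)·0.0000 - (-2)·0.0000 - (4)·0.0000) / (11) = 0.0000
  x_4 = (10 - (3)·0.0000 - (-2)·0.0000 - (-4)·0.0000) / (11) = 0.9091
Iteration 2:
  x_1 = (7 - (-4)·-0.3333 - (-3)·0.0000 - (-2)·0.9091) / (11) = 0.6805
  x_2 = (-3 - (-2)·0.6364 - (-3)·0.0000 - (3)·0.9091) / (9) = -0.4949
  x_3 = (0 - (-4)·0.6364 - (-2)·-0.3333 - (4)·0.9091) / (11) = -0.1598
  x_4 = (10 - (3)·0.6364 - (-2)·-0.3333 - (-4)·0.0000) / (11) = 0.6749
Change: (0.0441, -0.1616, -0.1598, -0.2342) → max |·| = 0.2342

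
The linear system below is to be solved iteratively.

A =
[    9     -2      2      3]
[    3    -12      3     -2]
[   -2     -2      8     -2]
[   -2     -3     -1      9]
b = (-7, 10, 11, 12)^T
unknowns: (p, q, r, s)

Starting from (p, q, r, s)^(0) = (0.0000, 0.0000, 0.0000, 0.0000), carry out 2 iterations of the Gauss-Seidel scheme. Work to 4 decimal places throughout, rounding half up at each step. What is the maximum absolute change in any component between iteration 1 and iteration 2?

0.7405

Iteration 1:
  p = (-7 - (-2)·0.0000 - (2)·0.0000 - (3)·0.0000) / (9) = -0.7778
  q = (10 - (3)·-0.7778 - (3)·0.0000 - (-2)·0.0000) / (-12) = -1.0278
  r = (11 - (-2)·-0.7778 - (-2)·-1.0278 - (-2)·0.0000) / (8) = 0.9236
  s = (12 - (-2)·-0.7778 - (-3)·-1.0278 - (-1)·0.9236) / (9) = 0.9205
Iteration 2:
  p = (-7 - (-2)·-1.0278 - (2)·0.9236 - (3)·0.9205) / (9) = -1.5183
  q = (10 - (3)·-1.5183 - (3)·0.9236 - (-2)·0.9205) / (-12) = -1.1354
  r = (11 - (-2)·-1.5183 - (-2)·-1.1354 - (-2)·0.9205) / (8) = 0.9417
  s = (12 - (-2)·-1.5183 - (-3)·-1.1354 - (-1)·0.9417) / (9) = 0.7221
Change: (-0.7405, -0.1076, 0.0181, -0.1984) → max |·| = 0.7405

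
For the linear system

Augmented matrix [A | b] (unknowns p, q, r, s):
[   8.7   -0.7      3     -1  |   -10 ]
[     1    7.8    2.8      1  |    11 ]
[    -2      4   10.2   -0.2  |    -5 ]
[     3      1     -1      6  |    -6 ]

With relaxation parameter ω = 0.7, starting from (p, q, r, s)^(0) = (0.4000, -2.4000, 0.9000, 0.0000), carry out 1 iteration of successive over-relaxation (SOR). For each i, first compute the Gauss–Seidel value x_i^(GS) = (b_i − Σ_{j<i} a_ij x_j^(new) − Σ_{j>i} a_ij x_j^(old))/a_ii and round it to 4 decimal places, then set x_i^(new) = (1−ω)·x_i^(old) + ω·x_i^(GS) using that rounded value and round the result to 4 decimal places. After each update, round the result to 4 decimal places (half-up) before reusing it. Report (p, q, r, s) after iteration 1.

Iteration 1:
  p: GS value = (-10 - (-0.7)·-2.4000 - (3)·0.9000 - (-1)·0.0000) / (8.7) = -1.6529;  p ← (1−ω)·0.4000 + ω·-1.6529 = -1.0370
  q: GS value = (11 - (1)·-1.0370 - (2.8)·0.9000 - (1)·0.0000) / (7.8) = 1.2201;  q ← (1−ω)·-2.4000 + ω·1.2201 = 0.1341
  r: GS value = (-5 - (-2)·-1.0370 - (4)·0.1341 - (-0.2)·0.0000) / (10.2) = -0.7461;  r ← (1−ω)·0.9000 + ω·-0.7461 = -0.2523
  s: GS value = (-6 - (3)·-1.0370 - (1)·0.1341 - (-1)·-0.2523) / (6) = -0.5459;  s ← (1−ω)·0.0000 + ω·-0.5459 = -0.3821

(-1.0370, 0.1341, -0.2523, -0.3821)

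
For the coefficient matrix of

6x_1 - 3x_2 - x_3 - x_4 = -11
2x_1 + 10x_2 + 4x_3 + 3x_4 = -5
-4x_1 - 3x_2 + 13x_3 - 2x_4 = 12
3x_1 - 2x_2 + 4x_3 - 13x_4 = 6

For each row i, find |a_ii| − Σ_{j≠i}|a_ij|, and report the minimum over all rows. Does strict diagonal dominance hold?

1

row 1: |6| − (3+1+1) = 1
row 2: |10| − (2+4+3) = 1
row 3: |13| − (4+3+2) = 4
row 4: |-13| − (3+2+4) = 4
minimum over rows = 1 → strictly diagonally dominant (convergence guaranteed)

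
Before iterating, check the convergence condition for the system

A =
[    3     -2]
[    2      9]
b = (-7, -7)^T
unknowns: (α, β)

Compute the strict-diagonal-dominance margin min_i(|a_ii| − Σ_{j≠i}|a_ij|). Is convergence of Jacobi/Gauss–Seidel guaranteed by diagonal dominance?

row 1: |3| − (2) = 1
row 2: |9| − (2) = 7
minimum over rows = 1 → strictly diagonally dominant (convergence guaranteed)

1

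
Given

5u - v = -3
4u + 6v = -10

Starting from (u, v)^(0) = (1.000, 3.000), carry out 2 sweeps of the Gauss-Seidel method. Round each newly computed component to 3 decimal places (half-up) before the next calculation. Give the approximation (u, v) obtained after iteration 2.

Iteration 1:
  u = (-3 - (-1)·3.000) / (5) = 0.000
  v = (-10 - (4)·0.000) / (6) = -1.667
Iteration 2:
  u = (-3 - (-1)·-1.667) / (5) = -0.933
  v = (-10 - (4)·-0.933) / (6) = -1.045

(-0.933, -1.045)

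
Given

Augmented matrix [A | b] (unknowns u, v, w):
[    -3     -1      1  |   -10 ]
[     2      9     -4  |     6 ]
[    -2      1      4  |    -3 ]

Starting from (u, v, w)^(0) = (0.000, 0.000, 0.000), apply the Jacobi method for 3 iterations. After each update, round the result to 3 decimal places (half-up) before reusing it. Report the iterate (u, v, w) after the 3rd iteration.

Iteration 1:
  u = (-10 - (-1)·0.000 - (1)·0.000) / (-3) = 3.333
  v = (6 - (2)·0.000 - (-4)·0.000) / (9) = 0.667
  w = (-3 - (-2)·0.000 - (1)·0.000) / (4) = -0.750
Iteration 2:
  u = (-10 - (-1)·0.667 - (1)·-0.750) / (-3) = 2.861
  v = (6 - (2)·3.333 - (-4)·-0.750) / (9) = -0.407
  w = (-3 - (-2)·3.333 - (1)·0.667) / (4) = 0.750
Iteration 3:
  u = (-10 - (-1)·-0.407 - (1)·0.750) / (-3) = 3.719
  v = (6 - (2)·2.861 - (-4)·0.750) / (9) = 0.364
  w = (-3 - (-2)·2.861 - (1)·-0.407) / (4) = 0.782

(3.719, 0.364, 0.782)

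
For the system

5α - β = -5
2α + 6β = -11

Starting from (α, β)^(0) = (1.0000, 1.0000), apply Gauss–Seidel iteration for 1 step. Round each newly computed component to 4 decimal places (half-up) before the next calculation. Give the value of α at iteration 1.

Iteration 1:
  α = (-5 - (-1)·1.0000) / (5) = -0.8000
  β = (-11 - (2)·-0.8000) / (6) = -1.5667

-0.8000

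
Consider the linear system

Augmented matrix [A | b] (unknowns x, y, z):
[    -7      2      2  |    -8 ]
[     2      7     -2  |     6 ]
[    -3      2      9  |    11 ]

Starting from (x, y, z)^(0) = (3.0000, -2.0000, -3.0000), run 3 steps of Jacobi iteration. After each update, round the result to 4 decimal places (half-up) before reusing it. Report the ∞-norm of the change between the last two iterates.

0.9414

Iteration 1:
  x = (-8 - (2)·-2.0000 - (2)·-3.0000) / (-7) = -0.2857
  y = (6 - (2)·3.0000 - (-2)·-3.0000) / (7) = -0.8571
  z = (11 - (-3)·3.0000 - (2)·-2.0000) / (9) = 2.6667
Iteration 2:
  x = (-8 - (2)·-0.8571 - (2)·2.6667) / (-7) = 1.6599
  y = (6 - (2)·-0.2857 - (-2)·2.6667) / (7) = 1.7007
  z = (11 - (-3)·-0.2857 - (2)·-0.8571) / (9) = 1.3175
Iteration 3:
  x = (-8 - (2)·1.7007 - (2)·1.3175) / (-7) = 2.0052
  y = (6 - (2)·1.6599 - (-2)·1.3175) / (7) = 0.7593
  z = (11 - (-3)·1.6599 - (2)·1.7007) / (9) = 1.3976
Change: (0.3453, -0.9414, 0.0801) → max |·| = 0.9414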